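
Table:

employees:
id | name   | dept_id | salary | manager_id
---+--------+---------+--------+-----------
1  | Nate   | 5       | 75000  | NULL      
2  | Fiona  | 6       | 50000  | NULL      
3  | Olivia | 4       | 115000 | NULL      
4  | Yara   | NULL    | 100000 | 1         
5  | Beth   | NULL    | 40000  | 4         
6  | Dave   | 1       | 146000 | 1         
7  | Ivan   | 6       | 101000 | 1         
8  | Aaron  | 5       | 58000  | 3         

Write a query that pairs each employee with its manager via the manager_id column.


This is a self-join: employees is joined to a second copy of itself, matching each row's manager_id to another row's id. Use LEFT JOIN so rows with manager_id=NULL are kept.
  - employee 1 (Nate): manager_id=NULL -> NULL
  - employee 2 (Fiona): manager_id=NULL -> NULL
  - employee 3 (Olivia): manager_id=NULL -> NULL
  - employee 4 (Yara): manager_id=1 -> Nate
  - employee 5 (Beth): manager_id=4 -> Yara
  - employee 6 (Dave): manager_id=1 -> Nate
  - employee 7 (Ivan): manager_id=1 -> Nate
  - employee 8 (Aaron): manager_id=3 -> Olivia

SQL:
SELECT a.name AS item, b.name AS manager
FROM employees a
LEFT JOIN employees b ON a.manager_id = b.id

Result:
item   | manager
-------+--------
Nate   | NULL   
Fiona  | NULL   
Olivia | NULL   
Yara   | Nate   
Beth   | Yara   
Dave   | Nate   
Ivan   | Nate   
Aaron  | Olivia 


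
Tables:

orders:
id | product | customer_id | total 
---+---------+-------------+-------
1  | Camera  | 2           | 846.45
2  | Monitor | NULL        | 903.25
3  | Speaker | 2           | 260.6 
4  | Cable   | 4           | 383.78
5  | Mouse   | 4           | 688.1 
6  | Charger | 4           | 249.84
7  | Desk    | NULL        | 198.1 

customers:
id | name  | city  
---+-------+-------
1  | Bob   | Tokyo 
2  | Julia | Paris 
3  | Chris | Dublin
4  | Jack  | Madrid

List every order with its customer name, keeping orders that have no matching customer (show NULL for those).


LEFT JOIN keeps every row from orders (the left table); where customer_id has no match in customers, the customer columns become NULL. Walk through each order:
  - order 1 (Camera): customer_id=2 -> matches Julia
  - order 2 (Monitor): customer_id=NULL, no match -> kept with NULL
  - order 3 (Speaker): customer_id=2 -> matches Julia
  - order 4 (Cable): customer_id=4 -> matches Jack
  - order 5 (Mouse): customer_id=4 -> matches Jack
  - order 6 (Charger): customer_id=4 -> matches Jack
  - order 7 (Desk): customer_id=NULL, no match -> kept with NULL
All 7 rows appear; 2 have NULL customer.

SQL:
SELECT a.product, b.name AS customer
FROM orders a
LEFT JOIN customers b ON a.customer_id = b.id

Result:
product | customer
--------+---------
Camera  | Julia   
Monitor | NULL    
Speaker | Julia   
Cable   | Jack    
Mouse   | Jack    
Charger | Jack    
Desk    | NULL    


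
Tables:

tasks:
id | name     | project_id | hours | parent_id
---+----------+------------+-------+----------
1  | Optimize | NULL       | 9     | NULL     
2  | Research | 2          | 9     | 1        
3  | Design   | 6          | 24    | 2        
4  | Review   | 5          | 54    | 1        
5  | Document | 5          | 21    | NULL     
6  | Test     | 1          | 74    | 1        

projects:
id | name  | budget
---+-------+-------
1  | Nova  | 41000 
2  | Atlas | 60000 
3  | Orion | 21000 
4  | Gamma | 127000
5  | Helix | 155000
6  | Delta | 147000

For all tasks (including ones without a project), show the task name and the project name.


LEFT JOIN keeps every row from tasks (the left table); where project_id has no match in projects, the project columns become NULL. Walk through each task:
  - task 1 (Optimize): project_id=NULL, no match -> kept with NULL
  - task 2 (Research): project_id=2 -> matches Atlas
  - task 3 (Design): project_id=6 -> matches Delta
  - task 4 (Review): project_id=5 -> matches Helix
  - task 5 (Document): project_id=5 -> matches Helix
  - task 6 (Test): project_id=1 -> matches Nova
All 6 rows appear; 1 has NULL project.

SQL:
SELECT a.name, b.name AS project
FROM tasks a
LEFT JOIN projects b ON a.project_id = b.id

Result:
name     | project
---------+--------
Optimize | NULL   
Research | Atlas  
Design   | Delta  
Review   | Helix  
Document | Helix  
Test     | Nova   


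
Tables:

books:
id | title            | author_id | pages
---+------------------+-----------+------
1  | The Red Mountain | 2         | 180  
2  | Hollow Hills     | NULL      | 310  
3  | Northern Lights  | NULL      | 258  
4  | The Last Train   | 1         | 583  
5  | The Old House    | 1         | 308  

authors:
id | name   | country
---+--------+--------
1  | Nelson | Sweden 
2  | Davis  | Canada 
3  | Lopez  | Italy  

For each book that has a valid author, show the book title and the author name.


INNER JOIN keeps only books rows whose author_id matches an id in authors. Walk through each book:
  - book 1 (The Red Mountain): author_id=2 -> matches Davis
  - book 2 (Hollow Hills): author_id=NULL, no match -> dropped
  - book 3 (Northern Lights): author_id=NULL, no match -> dropped
  - book 4 (The Last Train): author_id=1 -> matches Nelson
  - book 5 (The Old House): author_id=1 -> matches Nelson
So 2 of 5 rows are dropped.

SQL:
SELECT a.title, b.name AS author
FROM books a
INNER JOIN authors b ON a.author_id = b.id

Result:
title            | author
-----------------+-------
The Red Mountain | Davis 
The Last Train   | Nelson
The Old House    | Nelson


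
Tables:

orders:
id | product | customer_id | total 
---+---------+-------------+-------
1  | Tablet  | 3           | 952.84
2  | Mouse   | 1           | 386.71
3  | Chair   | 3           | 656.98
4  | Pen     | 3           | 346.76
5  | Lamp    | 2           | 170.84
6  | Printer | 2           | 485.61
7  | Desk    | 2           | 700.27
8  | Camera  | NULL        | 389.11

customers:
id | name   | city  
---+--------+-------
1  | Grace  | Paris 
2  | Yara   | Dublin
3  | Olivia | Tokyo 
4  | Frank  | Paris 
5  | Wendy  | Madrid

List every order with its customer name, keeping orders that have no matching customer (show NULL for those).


LEFT JOIN keeps every row from orders (the left table); where customer_id has no match in customers, the customer columns become NULL. Walk through each order:
  - order 1 (Tablet): customer_id=3 -> matches Olivia
  - order 2 (Mouse): customer_id=1 -> matches Grace
  - order 3 (Chair): customer_id=3 -> matches Olivia
  - order 4 (Pen): customer_id=3 -> matches Olivia
  - order 5 (Lamp): customer_id=2 -> matches Yara
  - order 6 (Printer): customer_id=2 -> matches Yara
  - order 7 (Desk): customer_id=2 -> matches Yara
  - order 8 (Camera): customer_id=NULL, no match -> kept with NULL
All 8 rows appear; 1 has NULL customer.

SQL:
SELECT a.product, b.name AS customer
FROM orders a
LEFT JOIN customers b ON a.customer_id = b.id

Result:
product | customer
--------+---------
Tablet  | Olivia  
Mouse   | Grace   
Chair   | Olivia  
Pen     | Olivia  
Lamp    | Yara    
Printer | Yara    
Desk    | Yara    
Camera  | NULL    


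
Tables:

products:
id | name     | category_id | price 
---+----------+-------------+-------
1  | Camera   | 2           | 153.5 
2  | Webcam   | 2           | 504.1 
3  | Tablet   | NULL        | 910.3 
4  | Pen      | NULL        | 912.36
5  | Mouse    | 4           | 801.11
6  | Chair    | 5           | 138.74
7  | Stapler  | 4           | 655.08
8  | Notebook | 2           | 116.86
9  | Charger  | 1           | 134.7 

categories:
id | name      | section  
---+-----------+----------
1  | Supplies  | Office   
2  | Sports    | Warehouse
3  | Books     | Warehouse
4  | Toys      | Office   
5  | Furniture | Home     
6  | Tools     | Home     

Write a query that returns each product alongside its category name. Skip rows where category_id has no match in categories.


INNER JOIN keeps only products rows whose category_id matches an id in categories. Walk through each product:
  - product 1 (Camera): category_id=2 -> matches Sports
  - product 2 (Webcam): category_id=2 -> matches Sports
  - product 3 (Tablet): category_id=NULL, no match -> dropped
  - product 4 (Pen): category_id=NULL, no match -> dropped
  - product 5 (Mouse): category_id=4 -> matches Toys
  - product 6 (Chair): category_id=5 -> matches Furniture
  - product 7 (Stapler): category_id=4 -> matches Toys
  - product 8 (Notebook): category_id=2 -> matches Sports
  - product 9 (Charger): category_id=1 -> matches Supplies
So 2 of 9 rows are dropped.

SQL:
SELECT a.name, b.name AS category
FROM products a
INNER JOIN categories b ON a.category_id = b.id

Result:
name     | category 
---------+----------
Camera   | Sports   
Webcam   | Sports   
Mouse    | Toys     
Chair    | Furniture
Stapler  | Toys     
Notebook | Sports   
Charger  | Supplies 


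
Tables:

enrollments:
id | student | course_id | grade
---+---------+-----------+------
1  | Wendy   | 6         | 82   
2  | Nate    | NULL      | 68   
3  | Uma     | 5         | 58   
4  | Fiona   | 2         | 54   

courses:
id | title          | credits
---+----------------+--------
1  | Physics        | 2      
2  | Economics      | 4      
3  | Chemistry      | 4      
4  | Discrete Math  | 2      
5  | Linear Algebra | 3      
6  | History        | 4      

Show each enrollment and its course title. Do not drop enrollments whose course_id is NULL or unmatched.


LEFT JOIN keeps every row from enrollments (the left table); where course_id has no match in courses, the course columns become NULL. Walk through each enrollment:
  - enrollment 1 (Wendy): course_id=6 -> matches History
  - enrollment 2 (Nate): course_id=NULL, no match -> kept with NULL
  - enrollment 3 (Uma): course_id=5 -> matches Linear Algebra
  - enrollment 4 (Fiona): course_id=2 -> matches Economics
All 4 rows appear; 1 has NULL course.

SQL:
SELECT a.student, b.title AS course
FROM enrollments a
LEFT JOIN courses b ON a.course_id = b.id

Result:
student | course        
--------+---------------
Wendy   | History       
Nate    | NULL          
Uma     | Linear Algebra
Fiona   | Economics     


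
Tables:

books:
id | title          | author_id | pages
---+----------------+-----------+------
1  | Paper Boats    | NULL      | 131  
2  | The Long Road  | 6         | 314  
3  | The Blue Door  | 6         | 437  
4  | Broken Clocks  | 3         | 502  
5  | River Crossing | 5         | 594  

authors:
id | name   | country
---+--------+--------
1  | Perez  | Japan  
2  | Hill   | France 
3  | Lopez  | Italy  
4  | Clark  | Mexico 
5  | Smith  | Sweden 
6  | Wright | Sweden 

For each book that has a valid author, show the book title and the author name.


INNER JOIN keeps only books rows whose author_id matches an id in authors. Walk through each book:
  - book 1 (Paper Boats): author_id=NULL, no match -> dropped
  - book 2 (The Long Road): author_id=6 -> matches Wright
  - book 3 (The Blue Door): author_id=6 -> matches Wright
  - book 4 (Broken Clocks): author_id=3 -> matches Lopez
  - book 5 (River Crossing): author_id=5 -> matches Smith
So 1 of 5 rows is dropped.

SQL:
SELECT a.title, b.name AS author
FROM books a
INNER JOIN authors b ON a.author_id = b.id

Result:
title          | author
---------------+-------
The Long Road  | Wright
The Blue Door  | Wright
Broken Clocks  | Lopez 
River Crossing | Smith 


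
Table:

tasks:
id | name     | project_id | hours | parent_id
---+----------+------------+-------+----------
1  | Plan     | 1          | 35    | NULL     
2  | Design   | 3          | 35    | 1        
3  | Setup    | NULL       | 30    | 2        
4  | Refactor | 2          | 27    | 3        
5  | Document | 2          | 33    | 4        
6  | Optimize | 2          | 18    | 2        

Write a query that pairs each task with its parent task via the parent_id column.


This is a self-join: tasks is joined to a second copy of itself, matching each row's parent_id to another row's id. Use LEFT JOIN so rows with parent_id=NULL are kept.
  - task 1 (Plan): parent_id=NULL -> NULL
  - task 2 (Design): parent_id=1 -> Plan
  - task 3 (Setup): parent_id=2 -> Design
  - task 4 (Refactor): parent_id=3 -> Setup
  - task 5 (Document): parent_id=4 -> Refactor
  - task 6 (Optimize): parent_id=2 -> Design

SQL:
SELECT a.name AS item, b.name AS parent
FROM tasks a
LEFT JOIN tasks b ON a.parent_id = b.id

Result:
item     | parent  
---------+---------
Plan     | NULL    
Design   | Plan    
Setup    | Design  
Refactor | Setup   
Document | Refactor
Optimize | Design  


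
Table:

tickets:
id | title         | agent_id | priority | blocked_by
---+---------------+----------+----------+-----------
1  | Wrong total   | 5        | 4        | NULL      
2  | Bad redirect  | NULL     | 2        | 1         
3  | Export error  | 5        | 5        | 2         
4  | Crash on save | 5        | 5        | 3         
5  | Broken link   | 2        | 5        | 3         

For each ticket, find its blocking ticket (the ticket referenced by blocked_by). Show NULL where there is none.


This is a self-join: tickets is joined to a second copy of itself, matching each row's blocked_by to another row's id. Use LEFT JOIN so rows with blocked_by=NULL are kept.
  - ticket 1 (Wrong total): blocked_by=NULL -> NULL
  - ticket 2 (Bad redirect): blocked_by=1 -> Wrong total
  - ticket 3 (Export error): blocked_by=2 -> Bad redirect
  - ticket 4 (Crash on save): blocked_by=3 -> Export error
  - ticket 5 (Broken link): blocked_by=3 -> Export error

SQL:
SELECT a.title AS item, b.title AS blocked_by
FROM tickets a
LEFT JOIN tickets b ON a.blocked_by = b.id

Result:
item          | blocked_by  
--------------+-------------
Wrong total   | NULL        
Bad redirect  | Wrong total 
Export error  | Bad redirect
Crash on save | Export error
Broken link   | Export error


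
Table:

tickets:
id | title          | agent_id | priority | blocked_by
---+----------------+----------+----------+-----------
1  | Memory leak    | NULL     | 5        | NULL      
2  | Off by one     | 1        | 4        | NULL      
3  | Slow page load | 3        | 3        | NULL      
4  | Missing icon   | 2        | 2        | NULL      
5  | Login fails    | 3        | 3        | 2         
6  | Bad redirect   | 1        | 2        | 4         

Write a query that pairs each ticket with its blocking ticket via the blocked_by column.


This is a self-join: tickets is joined to a second copy of itself, matching each row's blocked_by to another row's id. Use LEFT JOIN so rows with blocked_by=NULL are kept.
  - ticket 1 (Memory leak): blocked_by=NULL -> NULL
  - ticket 2 (Off by one): blocked_by=NULL -> NULL
  - ticket 3 (Slow page load): blocked_by=NULL -> NULL
  - ticket 4 (Missing icon): blocked_by=NULL -> NULL
  - ticket 5 (Login fails): blocked_by=2 -> Off by one
  - ticket 6 (Bad redirect): blocked_by=4 -> Missing icon

SQL:
SELECT a.title AS item, b.title AS blocked_by
FROM tickets a
LEFT JOIN tickets b ON a.blocked_by = b.id

Result:
item           | blocked_by  
---------------+-------------
Memory leak    | NULL        
Off by one     | NULL        
Slow page load | NULL        
Missing icon   | NULL        
Login fails    | Off by one  
Bad redirect   | Missing icon


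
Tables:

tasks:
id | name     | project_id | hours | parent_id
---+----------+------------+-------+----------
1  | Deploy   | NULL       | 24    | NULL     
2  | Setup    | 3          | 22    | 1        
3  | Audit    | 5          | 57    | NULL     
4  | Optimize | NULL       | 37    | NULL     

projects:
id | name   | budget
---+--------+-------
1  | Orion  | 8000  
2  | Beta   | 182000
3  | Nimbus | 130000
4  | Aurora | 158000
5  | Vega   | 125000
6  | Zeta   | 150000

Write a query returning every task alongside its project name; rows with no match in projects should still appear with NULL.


LEFT JOIN keeps every row from tasks (the left table); where project_id has no match in projects, the project columns become NULL. Walk through each task:
  - task 1 (Deploy): project_id=NULL, no match -> kept with NULL
  - task 2 (Setup): project_id=3 -> matches Nimbus
  - task 3 (Audit): project_id=5 -> matches Vega
  - task 4 (Optimize): project_id=NULL, no match -> kept with NULL
All 4 rows appear; 2 have NULL project.

SQL:
SELECT a.name, b.name AS project
FROM tasks a
LEFT JOIN projects b ON a.project_id = b.id

Result:
name     | project
---------+--------
Deploy   | NULL   
Setup    | Nimbus 
Audit    | Vega   
Optimize | NULL   


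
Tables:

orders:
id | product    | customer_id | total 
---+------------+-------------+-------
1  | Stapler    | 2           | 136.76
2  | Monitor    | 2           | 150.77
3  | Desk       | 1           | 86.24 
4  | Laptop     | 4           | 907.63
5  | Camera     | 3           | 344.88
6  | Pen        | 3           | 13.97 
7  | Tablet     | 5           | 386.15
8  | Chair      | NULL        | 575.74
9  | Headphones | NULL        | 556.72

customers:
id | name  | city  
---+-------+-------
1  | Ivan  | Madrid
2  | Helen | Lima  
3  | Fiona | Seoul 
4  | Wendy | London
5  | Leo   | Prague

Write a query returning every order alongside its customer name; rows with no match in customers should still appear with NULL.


LEFT JOIN keeps every row from orders (the left table); where customer_id has no match in customers, the customer columns become NULL. Walk through each order:
  - order 1 (Stapler): customer_id=2 -> matches Helen
  - order 2 (Monitor): customer_id=2 -> matches Helen
  - order 3 (Desk): customer_id=1 -> matches Ivan
  - order 4 (Laptop): customer_id=4 -> matches Wendy
  - order 5 (Camera): customer_id=3 -> matches Fiona
  - order 6 (Pen): customer_id=3 -> matches Fiona
  - order 7 (Tablet): customer_id=5 -> matches Leo
  - order 8 (Chair): customer_id=NULL, no match -> kept with NULL
  - order 9 (Headphones): customer_id=NULL, no match -> kept with NULL
All 9 rows appear; 2 have NULL customer.

SQL:
SELECT a.product, b.name AS customer
FROM orders a
LEFT JOIN customers b ON a.customer_id = b.id

Result:
product    | customer
-----------+---------
Stapler    | Helen   
Monitor    | Helen   
Desk       | Ivan    
Laptop     | Wendy   
Camera     | Fiona   
Pen        | Fiona   
Tablet     | Leo     
Chair      | NULL    
Headphones | NULL    


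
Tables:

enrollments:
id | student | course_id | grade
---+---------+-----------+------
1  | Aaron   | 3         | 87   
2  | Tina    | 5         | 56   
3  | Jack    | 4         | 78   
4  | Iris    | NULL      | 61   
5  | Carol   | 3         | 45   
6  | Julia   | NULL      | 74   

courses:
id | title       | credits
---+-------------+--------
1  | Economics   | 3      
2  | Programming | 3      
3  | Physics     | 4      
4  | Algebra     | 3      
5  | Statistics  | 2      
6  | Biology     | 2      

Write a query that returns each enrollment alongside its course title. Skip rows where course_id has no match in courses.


INNER JOIN keeps only enrollments rows whose course_id matches an id in courses. Walk through each enrollment:
  - enrollment 1 (Aaron): course_id=3 -> matches Physics
  - enrollment 2 (Tina): course_id=5 -> matches Statistics
  - enrollment 3 (Jack): course_id=4 -> matches Algebra
  - enrollment 4 (Iris): course_id=NULL, no match -> dropped
  - enrollment 5 (Carol): course_id=3 -> matches Physics
  - enrollment 6 (Julia): course_id=NULL, no match -> dropped
So 2 of 6 rows are dropped.

SQL:
SELECT a.student, b.title AS course
FROM enrollments a
INNER JOIN courses b ON a.course_id = b.id

Result:
student | course    
--------+-----------
Aaron   | Physics   
Tina    | Statistics
Jack    | Algebra   
Carol   | Physics   


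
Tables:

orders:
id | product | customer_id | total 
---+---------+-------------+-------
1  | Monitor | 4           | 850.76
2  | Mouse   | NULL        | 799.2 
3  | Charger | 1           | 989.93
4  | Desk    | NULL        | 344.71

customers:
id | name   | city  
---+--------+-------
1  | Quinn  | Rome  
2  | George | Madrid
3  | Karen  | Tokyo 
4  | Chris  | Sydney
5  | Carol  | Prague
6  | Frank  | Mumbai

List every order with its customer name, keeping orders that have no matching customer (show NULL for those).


LEFT JOIN keeps every row from orders (the left table); where customer_id has no match in customers, the customer columns become NULL. Walk through each order:
  - order 1 (Monitor): customer_id=4 -> matches Chris
  - order 2 (Mouse): customer_id=NULL, no match -> kept with NULL
  - order 3 (Charger): customer_id=1 -> matches Quinn
  - order 4 (Desk): customer_id=NULL, no match -> kept with NULL
All 4 rows appear; 2 have NULL customer.

SQL:
SELECT a.product, b.name AS customer
FROM orders a
LEFT JOIN customers b ON a.customer_id = b.id

Result:
product | customer
--------+---------
Monitor | Chris   
Mouse   | NULL    
Charger | Quinn   
Desk    | NULL    


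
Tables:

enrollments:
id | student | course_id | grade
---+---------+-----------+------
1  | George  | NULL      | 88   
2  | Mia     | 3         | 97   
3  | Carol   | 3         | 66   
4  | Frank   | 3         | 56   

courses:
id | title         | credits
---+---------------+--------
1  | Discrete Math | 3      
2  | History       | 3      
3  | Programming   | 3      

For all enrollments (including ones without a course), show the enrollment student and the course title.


LEFT JOIN keeps every row from enrollments (the left table); where course_id has no match in courses, the course columns become NULL. Walk through each enrollment:
  - enrollment 1 (George): course_id=NULL, no match -> kept with NULL
  - enrollment 2 (Mia): course_id=3 -> matches Programming
  - enrollment 3 (Carol): course_id=3 -> matches Programming
  - enrollment 4 (Frank): course_id=3 -> matches Programming
All 4 rows appear; 1 has NULL course.

SQL:
SELECT a.student, b.title AS course
FROM enrollments a
LEFT JOIN courses b ON a.course_id = b.id

Result:
student | course     
--------+------------
George  | NULL       
Mia     | Programming
Carol   | Programming
Frank   | Programming


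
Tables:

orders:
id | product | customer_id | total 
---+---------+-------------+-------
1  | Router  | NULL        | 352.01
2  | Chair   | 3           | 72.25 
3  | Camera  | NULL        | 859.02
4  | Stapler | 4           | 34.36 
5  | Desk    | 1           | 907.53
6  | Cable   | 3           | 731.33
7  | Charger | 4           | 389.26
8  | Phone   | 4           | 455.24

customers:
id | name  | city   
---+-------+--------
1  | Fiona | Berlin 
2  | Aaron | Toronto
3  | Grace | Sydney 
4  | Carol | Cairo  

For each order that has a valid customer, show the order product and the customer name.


INNER JOIN keeps only orders rows whose customer_id matches an id in customers. Walk through each order:
  - order 1 (Router): customer_id=NULL, no match -> dropped
  - order 2 (Chair): customer_id=3 -> matches Grace
  - order 3 (Camera): customer_id=NULL, no match -> dropped
  - order 4 (Stapler): customer_id=4 -> matches Carol
  - order 5 (Desk): customer_id=1 -> matches Fiona
  - order 6 (Cable): customer_id=3 -> matches Grace
  - order 7 (Charger): customer_id=4 -> matches Carol
  - order 8 (Phone): customer_id=4 -> matches Carol
So 2 of 8 rows are dropped.

SQL:
SELECT a.product, b.name AS customer
FROM orders a
INNER JOIN customers b ON a.customer_id = b.id

Result:
product | customer
--------+---------
Chair   | Grace   
Stapler | Carol   
Desk    | Fiona   
Cable   | Grace   
Charger | Carol   
Phone   | Carol   


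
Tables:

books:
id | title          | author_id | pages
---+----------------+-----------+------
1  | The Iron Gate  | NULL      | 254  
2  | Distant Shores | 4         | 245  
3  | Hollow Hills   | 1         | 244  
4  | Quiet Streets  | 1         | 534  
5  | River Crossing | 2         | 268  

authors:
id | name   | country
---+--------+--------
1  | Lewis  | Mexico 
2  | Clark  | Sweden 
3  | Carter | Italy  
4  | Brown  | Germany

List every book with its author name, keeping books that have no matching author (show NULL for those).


LEFT JOIN keeps every row from books (the left table); where author_id has no match in authors, the author columns become NULL. Walk through each book:
  - book 1 (The Iron Gate): author_id=NULL, no match -> kept with NULL
  - book 2 (Distant Shores): author_id=4 -> matches Brown
  - book 3 (Hollow Hills): author_id=1 -> matches Lewis
  - book 4 (Quiet Streets): author_id=1 -> matches Lewis
  - book 5 (River Crossing): author_id=2 -> matches Clark
All 5 rows appear; 1 has NULL author.

SQL:
SELECT a.title, b.name AS author
FROM books a
LEFT JOIN authors b ON a.author_id = b.id

Result:
title          | author
---------------+-------
The Iron Gate  | NULL  
Distant Shores | Brown 
Hollow Hills   | Lewis 
Quiet Streets  | Lewis 
River Crossing | Clark 


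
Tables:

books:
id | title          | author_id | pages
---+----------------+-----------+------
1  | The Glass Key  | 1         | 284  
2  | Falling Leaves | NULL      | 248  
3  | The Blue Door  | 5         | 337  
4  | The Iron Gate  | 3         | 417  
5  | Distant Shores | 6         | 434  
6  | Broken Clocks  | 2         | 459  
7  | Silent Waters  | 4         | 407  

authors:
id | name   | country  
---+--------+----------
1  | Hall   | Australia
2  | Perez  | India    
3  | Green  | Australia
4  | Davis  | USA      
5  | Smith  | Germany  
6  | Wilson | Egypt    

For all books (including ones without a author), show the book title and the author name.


LEFT JOIN keeps every row from books (the left table); where author_id has no match in authors, the author columns become NULL. Walk through each book:
  - book 1 (The Glass Key): author_id=1 -> matches Hall
  - book 2 (Falling Leaves): author_id=NULL, no match -> kept with NULL
  - book 3 (The Blue Door): author_id=5 -> matches Smith
  - book 4 (The Iron Gate): author_id=3 -> matches Green
  - book 5 (Distant Shores): author_id=6 -> matches Wilson
  - book 6 (Broken Clocks): author_id=2 -> matches Perez
  - book 7 (Silent Waters): author_id=4 -> matches Davis
All 7 rows appear; 1 has NULL author.

SQL:
SELECT a.title, b.name AS author
FROM books a
LEFT JOIN authors b ON a.author_id = b.id

Result:
title          | author
---------------+-------
The Glass Key  | Hall  
Falling Leaves | NULL  
The Blue Door  | Smith 
The Iron Gate  | Green 
Distant Shores | Wilson
Broken Clocks  | Perez 
Silent Waters  | Davis 


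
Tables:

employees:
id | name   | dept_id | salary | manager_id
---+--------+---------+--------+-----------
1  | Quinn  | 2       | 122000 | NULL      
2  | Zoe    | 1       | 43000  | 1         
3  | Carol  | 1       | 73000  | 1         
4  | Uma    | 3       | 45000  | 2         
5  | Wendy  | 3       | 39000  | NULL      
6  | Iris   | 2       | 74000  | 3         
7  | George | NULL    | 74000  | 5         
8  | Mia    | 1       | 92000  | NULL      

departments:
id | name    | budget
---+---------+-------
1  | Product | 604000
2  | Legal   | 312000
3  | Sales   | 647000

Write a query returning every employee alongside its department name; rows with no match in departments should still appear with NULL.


LEFT JOIN keeps every row from employees (the left table); where dept_id has no match in departments, the department columns become NULL. Walk through each employee:
  - employee 1 (Quinn): dept_id=2 -> matches Legal
  - employee 2 (Zoe): dept_id=1 -> matches Product
  - employee 3 (Carol): dept_id=1 -> matches Product
  - employee 4 (Uma): dept_id=3 -> matches Sales
  - employee 5 (Wendy): dept_id=3 -> matches Sales
  - employee 6 (Iris): dept_id=2 -> matches Legal
  - employee 7 (George): dept_id=NULL, no match -> kept with NULL
  - employee 8 (Mia): dept_id=1 -> matches Product
All 8 rows appear; 1 has NULL department.

SQL:
SELECT a.name, b.name AS department
FROM employees a
LEFT JOIN departments b ON a.dept_id = b.id

Result:
name   | department
-------+-----------
Quinn  | Legal     
Zoe    | Product   
Carol  | Product   
Uma    | Sales     
Wendy  | Sales     
Iris   | Legal     
George | NULL      
Mia    | Product   


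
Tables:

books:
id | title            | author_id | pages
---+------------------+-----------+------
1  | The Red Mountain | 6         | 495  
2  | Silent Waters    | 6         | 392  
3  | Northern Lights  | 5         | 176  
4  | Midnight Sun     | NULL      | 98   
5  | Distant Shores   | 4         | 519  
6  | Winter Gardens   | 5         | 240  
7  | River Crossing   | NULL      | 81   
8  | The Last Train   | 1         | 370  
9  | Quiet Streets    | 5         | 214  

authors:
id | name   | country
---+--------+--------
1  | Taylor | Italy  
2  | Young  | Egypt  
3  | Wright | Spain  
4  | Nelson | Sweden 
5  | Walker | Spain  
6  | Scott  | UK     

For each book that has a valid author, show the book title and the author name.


INNER JOIN keeps only books rows whose author_id matches an id in authors. Walk through each book:
  - book 1 (The Red Mountain): author_id=6 -> matches Scott
  - book 2 (Silent Waters): author_id=6 -> matches Scott
  - book 3 (Northern Lights): author_id=5 -> matches Walker
  - book 4 (Midnight Sun): author_id=NULL, no match -> dropped
  - book 5 (Distant Shores): author_id=4 -> matches Nelson
  - book 6 (Winter Gardens): author_id=5 -> matches Walker
  - book 7 (River Crossing): author_id=NULL, no match -> dropped
  - book 8 (The Last Train): author_id=1 -> matches Taylor
  - book 9 (Quiet Streets): author_id=5 -> matches Walker
So 2 of 9 rows are dropped.

SQL:
SELECT a.title, b.name AS author
FROM books a
INNER JOIN authors b ON a.author_id = b.id

Result:
title            | author
-----------------+-------
The Red Mountain | Scott 
Silent Waters    | Scott 
Northern Lights  | Walker
Distant Shores   | Nelson
Winter Gardens   | Walker
The Last Train   | Taylor
Quiet Streets    | Walker


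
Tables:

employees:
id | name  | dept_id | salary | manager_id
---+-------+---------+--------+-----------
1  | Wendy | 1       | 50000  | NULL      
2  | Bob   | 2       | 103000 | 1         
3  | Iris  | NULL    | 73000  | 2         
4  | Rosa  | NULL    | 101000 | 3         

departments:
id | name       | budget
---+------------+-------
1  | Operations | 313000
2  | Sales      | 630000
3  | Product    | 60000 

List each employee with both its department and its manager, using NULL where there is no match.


Two LEFT JOINs from the same base table employees: one to departments via dept_id, one to employees itself via manager_id. Both are LEFT so every employee is preserved.
Match against departments:
  - employee 1 (Wendy): dept_id=1 -> matches Operations
  - employee 2 (Bob): dept_id=2 -> matches Sales
  - employee 3 (Iris): dept_id=NULL, no match -> kept with NULL
  - employee 4 (Rosa): dept_id=NULL, no match -> kept with NULL
Match against employees (self):
  - employee 1 (Wendy): manager_id=NULL -> NULL
  - employee 2 (Bob): manager_id=1 -> Wendy
  - employee 3 (Iris): manager_id=2 -> Bob
  - employee 4 (Rosa): manager_id=3 -> Iris

SQL:
SELECT a.name, b.name AS department, c.name AS manager
FROM employees a
LEFT JOIN departments b ON a.dept_id = b.id
LEFT JOIN employees c ON a.manager_id = c.id

Result:
name  | department | manager
------+------------+--------
Wendy | Operations | NULL   
Bob   | Sales      | Wendy  
Iris  | NULL       | Bob    
Rosa  | NULL       | Iris   


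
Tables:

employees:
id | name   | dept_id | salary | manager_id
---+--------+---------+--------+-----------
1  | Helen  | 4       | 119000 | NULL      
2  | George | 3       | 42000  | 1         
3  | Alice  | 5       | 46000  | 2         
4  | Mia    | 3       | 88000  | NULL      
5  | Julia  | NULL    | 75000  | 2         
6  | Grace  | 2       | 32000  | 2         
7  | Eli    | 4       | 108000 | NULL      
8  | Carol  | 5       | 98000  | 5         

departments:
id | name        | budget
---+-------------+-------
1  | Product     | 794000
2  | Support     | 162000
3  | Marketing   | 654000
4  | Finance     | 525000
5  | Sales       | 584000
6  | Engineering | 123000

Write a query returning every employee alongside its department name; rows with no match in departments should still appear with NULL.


LEFT JOIN keeps every row from employees (the left table); where dept_id has no match in departments, the department columns become NULL. Walk through each employee:
  - employee 1 (Helen): dept_id=4 -> matches Finance
  - employee 2 (George): dept_id=3 -> matches Marketing
  - employee 3 (Alice): dept_id=5 -> matches Sales
  - employee 4 (Mia): dept_id=3 -> matches Marketing
  - employee 5 (Julia): dept_id=NULL, no match -> kept with NULL
  - employee 6 (Grace): dept_id=2 -> matches Support
  - employee 7 (Eli): dept_id=4 -> matches Finance
  - employee 8 (Carol): dept_id=5 -> matches Sales
All 8 rows appear; 1 has NULL department.

SQL:
SELECT a.name, b.name AS department
FROM employees a
LEFT JOIN departments b ON a.dept_id = b.id

Result:
name   | department
-------+-----------
Helen  | Finance   
George | Marketing 
Alice  | Sales     
Mia    | Marketing 
Julia  | NULL      
Grace  | Support   
Eli    | Finance   
Carol  | Sales     


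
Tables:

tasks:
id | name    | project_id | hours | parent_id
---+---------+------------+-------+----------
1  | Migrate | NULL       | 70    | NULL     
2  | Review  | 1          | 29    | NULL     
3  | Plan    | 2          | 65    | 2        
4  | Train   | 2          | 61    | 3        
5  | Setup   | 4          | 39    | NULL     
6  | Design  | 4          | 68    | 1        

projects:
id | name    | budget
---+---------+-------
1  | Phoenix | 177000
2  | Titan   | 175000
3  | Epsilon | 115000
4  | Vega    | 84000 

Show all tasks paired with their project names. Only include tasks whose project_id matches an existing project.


INNER JOIN keeps only tasks rows whose project_id matches an id in projects. Walk through each task:
  - task 1 (Migrate): project_id=NULL, no match -> dropped
  - task 2 (Review): project_id=1 -> matches Phoenix
  - task 3 (Plan): project_id=2 -> matches Titan
  - task 4 (Train): project_id=2 -> matches Titan
  - task 5 (Setup): project_id=4 -> matches Vega
  - task 6 (Design): project_id=4 -> matches Vega
So 1 of 6 rows is dropped.

SQL:
SELECT a.name, b.name AS project
FROM tasks a
INNER JOIN projects b ON a.project_id = b.id

Result:
name   | project
-------+--------
Review | Phoenix
Plan   | Titan  
Train  | Titan  
Setup  | Vega   
Design | Vega   


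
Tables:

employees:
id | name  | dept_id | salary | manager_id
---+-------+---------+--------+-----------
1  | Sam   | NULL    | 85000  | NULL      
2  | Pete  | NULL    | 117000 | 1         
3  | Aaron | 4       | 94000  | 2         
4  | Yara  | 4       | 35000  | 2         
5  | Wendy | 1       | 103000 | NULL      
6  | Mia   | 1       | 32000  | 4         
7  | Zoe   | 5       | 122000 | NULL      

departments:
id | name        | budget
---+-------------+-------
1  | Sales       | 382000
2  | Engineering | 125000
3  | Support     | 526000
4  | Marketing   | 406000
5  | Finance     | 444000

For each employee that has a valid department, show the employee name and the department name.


INNER JOIN keeps only employees rows whose dept_id matches an id in departments. Walk through each employee:
  - employee 1 (Sam): dept_id=NULL, no match -> dropped
  - employee 2 (Pete): dept_id=NULL, no match -> dropped
  - employee 3 (Aaron): dept_id=4 -> matches Marketing
  - employee 4 (Yara): dept_id=4 -> matches Marketing
  - employee 5 (Wendy): dept_id=1 -> matches Sales
  - employee 6 (Mia): dept_id=1 -> matches Sales
  - employee 7 (Zoe): dept_id=5 -> matches Finance
So 2 of 7 rows are dropped.

SQL:
SELECT a.name, b.name AS department
FROM employees a
INNER JOIN departments b ON a.dept_id = b.id

Result:
name  | department
------+-----------
Aaron | Marketing 
Yara  | Marketing 
Wendy | Sales     
Mia   | Sales     
Zoe   | Finance   


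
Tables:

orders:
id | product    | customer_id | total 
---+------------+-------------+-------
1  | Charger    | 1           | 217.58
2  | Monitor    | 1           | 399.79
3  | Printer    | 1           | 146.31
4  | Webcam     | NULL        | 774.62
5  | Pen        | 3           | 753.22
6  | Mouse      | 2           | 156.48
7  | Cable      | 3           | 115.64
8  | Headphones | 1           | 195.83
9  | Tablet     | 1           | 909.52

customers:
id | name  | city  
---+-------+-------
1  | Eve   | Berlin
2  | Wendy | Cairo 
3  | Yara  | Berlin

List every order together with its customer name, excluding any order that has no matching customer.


INNER JOIN keeps only orders rows whose customer_id matches an id in customers. Walk through each order:
  - order 1 (Charger): customer_id=1 -> matches Eve
  - order 2 (Monitor): customer_id=1 -> matches Eve
  - order 3 (Printer): customer_id=1 -> matches Eve
  - order 4 (Webcam): customer_id=NULL, no match -> dropped
  - order 5 (Pen): customer_id=3 -> matches Yara
  - order 6 (Mouse): customer_id=2 -> matches Wendy
  - order 7 (Cable): customer_id=3 -> matches Yara
  - order 8 (Headphones): customer_id=1 -> matches Eve
  - order 9 (Tablet): customer_id=1 -> matches Eve
So 1 of 9 rows is dropped.

SQL:
SELECT a.product, b.name AS customer
FROM orders a
INNER JOIN customers b ON a.customer_id = b.id

Result:
product    | customer
-----------+---------
Charger    | Eve     
Monitor    | Eve     
Printer    | Eve     
Pen        | Yara    
Mouse      | Wendy   
Cable      | Yara    
Headphones | Eve     
Tablet     | Eve     


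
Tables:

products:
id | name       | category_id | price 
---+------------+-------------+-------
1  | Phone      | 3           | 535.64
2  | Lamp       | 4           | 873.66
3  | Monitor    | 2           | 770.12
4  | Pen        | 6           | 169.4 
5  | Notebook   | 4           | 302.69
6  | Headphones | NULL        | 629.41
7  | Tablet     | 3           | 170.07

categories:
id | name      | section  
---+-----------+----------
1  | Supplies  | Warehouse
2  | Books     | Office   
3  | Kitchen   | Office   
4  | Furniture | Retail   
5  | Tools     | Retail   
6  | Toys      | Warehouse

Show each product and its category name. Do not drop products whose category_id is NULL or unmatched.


LEFT JOIN keeps every row from products (the left table); where category_id has no match in categories, the category columns become NULL. Walk through each product:
  - product 1 (Phone): category_id=3 -> matches Kitchen
  - product 2 (Lamp): category_id=4 -> matches Furniture
  - product 3 (Monitor): category_id=2 -> matches Books
  - product 4 (Pen): category_id=6 -> matches Toys
  - product 5 (Notebook): category_id=4 -> matches Furniture
  - product 6 (Headphones): category_id=NULL, no match -> kept with NULL
  - product 7 (Tablet): category_id=3 -> matches Kitchen
All 7 rows appear; 1 has NULL category.

SQL:
SELECT a.name, b.name AS category
FROM products a
LEFT JOIN categories b ON a.category_id = b.id

Result:
name       | category 
-----------+----------
Phone      | Kitchen  
Lamp       | Furniture
Monitor    | Books    
Pen        | Toys     
Notebook   | Furniture
Headphones | NULL     
Tablet     | Kitchen  


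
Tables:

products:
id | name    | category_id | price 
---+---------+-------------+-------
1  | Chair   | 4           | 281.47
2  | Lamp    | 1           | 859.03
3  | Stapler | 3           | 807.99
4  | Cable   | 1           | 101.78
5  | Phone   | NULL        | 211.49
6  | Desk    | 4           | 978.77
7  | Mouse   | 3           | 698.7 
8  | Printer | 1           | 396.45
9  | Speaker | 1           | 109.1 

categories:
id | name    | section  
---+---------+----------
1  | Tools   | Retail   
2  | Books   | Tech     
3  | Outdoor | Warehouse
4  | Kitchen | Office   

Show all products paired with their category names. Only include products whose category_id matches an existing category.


INNER JOIN keeps only products rows whose category_id matches an id in categories. Walk through each product:
  - product 1 (Chair): category_id=4 -> matches Kitchen
  - product 2 (Lamp): category_id=1 -> matches Tools
  - product 3 (Stapler): category_id=3 -> matches Outdoor
  - product 4 (Cable): category_id=1 -> matches Tools
  - product 5 (Phone): category_id=NULL, no match -> dropped
  - product 6 (Desk): category_id=4 -> matches Kitchen
  - product 7 (Mouse): category_id=3 -> matches Outdoor
  - product 8 (Printer): category_id=1 -> matches Tools
  - product 9 (Speaker): category_id=1 -> matches Tools
So 1 of 9 rows is dropped.

SQL:
SELECT a.name, b.name AS category
FROM products a
INNER JOIN categories b ON a.category_id = b.id

Result:
name    | category
--------+---------
Chair   | Kitchen 
Lamp    | Tools   
Stapler | Outdoor 
Cable   | Tools   
Desk    | Kitchen 
Mouse   | Outdoor 
Printer | Tools   
Speaker | Tools   
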